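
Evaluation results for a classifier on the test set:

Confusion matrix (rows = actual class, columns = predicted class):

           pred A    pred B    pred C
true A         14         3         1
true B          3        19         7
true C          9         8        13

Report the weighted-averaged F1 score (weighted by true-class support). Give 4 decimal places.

0.5900

Per-class F1 score (2·TP/(2·TP+FP+FN)):
  A: TP=14, FP=3+9=12, FN=3+1=4 → 28/44 = 0.63636
  B: TP=19, FP=3+8=11, FN=3+7=10 → 38/59 = 0.64407
  C: TP=13, FP=1+7=8, FN=9+8=17 → 26/51 = 0.50980
Weighted-F1 score = Σ (supportᵢ/N)·F1 scoreᵢ with N=77: (18/77)·0.63636 + (29/77)·0.64407 + (30/77)·0.50980 = 0.5900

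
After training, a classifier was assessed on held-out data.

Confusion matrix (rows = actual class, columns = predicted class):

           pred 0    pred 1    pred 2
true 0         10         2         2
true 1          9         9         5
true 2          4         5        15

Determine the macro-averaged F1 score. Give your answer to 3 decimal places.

0.551

Per-class F1 score (2·TP/(2·TP+FP+FN)):
  0: TP=10, FP=9+4=13, FN=2+2=4 → 20/37 = 0.5405
  1: TP=9, FP=2+5=7, FN=9+5=14 → 18/39 = 0.4615
  2: TP=15, FP=2+5=7, FN=4+5=9 → 30/46 = 0.6522
Macro-F1 score = mean = (0.5405 + 0.4615 + 0.6522) / 3 = 0.551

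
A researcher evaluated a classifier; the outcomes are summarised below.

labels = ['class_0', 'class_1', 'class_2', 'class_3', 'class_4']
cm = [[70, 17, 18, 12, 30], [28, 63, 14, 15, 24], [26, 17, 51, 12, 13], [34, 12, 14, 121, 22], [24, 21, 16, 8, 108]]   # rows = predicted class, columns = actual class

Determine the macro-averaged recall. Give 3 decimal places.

Per-class recall (TP/(TP+FN)):
  class_0: TP=70, FN=28+26+34+24=112 → 70/182 = 0.3846
  class_1: TP=63, FN=17+17+12+21=67 → 63/130 = 0.4846
  class_2: TP=51, FN=18+14+14+16=62 → 51/113 = 0.4513
  class_3: TP=121, FN=12+15+12+8=47 → 121/168 = 0.7202
  class_4: TP=108, FN=30+24+13+22=89 → 108/197 = 0.5482
Macro-recall = mean = (0.3846 + 0.4846 + 0.4513 + 0.7202 + 0.5482) / 5 = 0.518

0.518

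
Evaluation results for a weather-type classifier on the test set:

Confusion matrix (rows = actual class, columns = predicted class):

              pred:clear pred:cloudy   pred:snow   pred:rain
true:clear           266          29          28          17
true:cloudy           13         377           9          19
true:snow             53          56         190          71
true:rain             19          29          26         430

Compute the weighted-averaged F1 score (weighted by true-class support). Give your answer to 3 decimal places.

Per-class F1 score (2·TP/(2·TP+FP+FN)):
  clear: TP=266, FP=13+53+19=85, FN=29+28+17=74 → 532/691 = 0.7699
  cloudy: TP=377, FP=29+56+29=114, FN=13+9+19=41 → 754/909 = 0.8295
  snow: TP=190, FP=28+9+26=63, FN=53+56+71=180 → 380/623 = 0.6100
  rain: TP=430, FP=17+19+71=107, FN=19+29+26=74 → 860/1041 = 0.8261
Weighted-F1 score = Σ (supportᵢ/N)·F1 scoreᵢ with N=1632: (340/1632)·0.7699 + (418/1632)·0.8295 + (370/1632)·0.6100 + (504/1632)·0.8261 = 0.766

0.766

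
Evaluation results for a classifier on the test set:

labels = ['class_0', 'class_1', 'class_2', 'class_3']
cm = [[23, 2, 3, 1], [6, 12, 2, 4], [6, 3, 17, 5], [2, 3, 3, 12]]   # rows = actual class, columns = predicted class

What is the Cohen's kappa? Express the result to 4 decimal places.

0.4831

Observed agreement pₒ = trace/N = 64/104 = 0.61538
Expected agreement pₑ = Σ (rowᵢ·colᵢ)/N² = (29·37 + 24·20 + 31·25 + 20·22)/104² = 0.25592
κ = (pₒ − pₑ)/(1 − pₑ) = (0.61538 − 0.25592)/(1 − 0.25592) = 0.4831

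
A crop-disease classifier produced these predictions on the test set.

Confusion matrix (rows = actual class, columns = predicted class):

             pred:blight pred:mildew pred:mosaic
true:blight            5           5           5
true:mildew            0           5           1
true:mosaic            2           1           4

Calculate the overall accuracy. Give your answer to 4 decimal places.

0.5000

Accuracy = trace / total = (5+5+4=14) / 28 = 14/28 = 0.5000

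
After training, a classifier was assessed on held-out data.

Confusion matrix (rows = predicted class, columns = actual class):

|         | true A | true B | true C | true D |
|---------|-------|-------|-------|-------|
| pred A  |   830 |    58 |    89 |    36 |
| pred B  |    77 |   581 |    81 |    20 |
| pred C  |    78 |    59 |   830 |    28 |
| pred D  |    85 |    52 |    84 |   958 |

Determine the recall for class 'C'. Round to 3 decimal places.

Treat 'C' as positive and all other classes as negative.
recall = TP/(TP+FN).
C: TP=830, FN=89+81+84=254 → 830/1084 = 0.7657

0.766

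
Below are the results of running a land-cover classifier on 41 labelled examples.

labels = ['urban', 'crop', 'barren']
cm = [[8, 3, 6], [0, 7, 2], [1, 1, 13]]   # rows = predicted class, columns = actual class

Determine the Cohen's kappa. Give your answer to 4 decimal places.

0.5215

Observed agreement pₒ = trace/N = 28/41 = 0.68293
Expected agreement pₑ = Σ (rowᵢ·colᵢ)/N² = (9·17 + 11·9 + 21·15)/41² = 0.33730
κ = (pₒ − pₑ)/(1 − pₑ) = (0.68293 − 0.33730)/(1 − 0.33730) = 0.5215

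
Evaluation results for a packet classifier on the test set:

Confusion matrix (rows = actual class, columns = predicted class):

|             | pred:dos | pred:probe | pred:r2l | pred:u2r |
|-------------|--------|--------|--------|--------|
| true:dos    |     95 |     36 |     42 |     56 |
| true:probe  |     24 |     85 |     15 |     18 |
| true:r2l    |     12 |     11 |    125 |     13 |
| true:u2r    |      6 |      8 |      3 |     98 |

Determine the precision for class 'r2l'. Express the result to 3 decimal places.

0.676

Treat 'r2l' as positive and all other classes as negative.
precision = TP/(TP+FP).
r2l: TP=125, FP=42+15+3=60 → 125/185 = 0.6757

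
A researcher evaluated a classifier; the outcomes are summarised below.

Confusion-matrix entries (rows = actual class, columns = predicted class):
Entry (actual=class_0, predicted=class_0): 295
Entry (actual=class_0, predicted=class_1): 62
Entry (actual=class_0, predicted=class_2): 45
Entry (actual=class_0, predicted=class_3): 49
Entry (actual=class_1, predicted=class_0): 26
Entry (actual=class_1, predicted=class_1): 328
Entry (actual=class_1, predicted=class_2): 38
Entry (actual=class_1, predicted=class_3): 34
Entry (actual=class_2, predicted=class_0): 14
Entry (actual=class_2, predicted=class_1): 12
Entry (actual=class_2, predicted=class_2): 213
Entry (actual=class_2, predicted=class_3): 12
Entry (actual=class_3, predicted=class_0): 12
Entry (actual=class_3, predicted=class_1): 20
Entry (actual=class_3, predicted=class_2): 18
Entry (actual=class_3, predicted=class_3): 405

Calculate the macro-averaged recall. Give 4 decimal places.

Per-class recall (TP/(TP+FN)):
  class_0: TP=295, FN=62+45+49=156 → 295/451 = 0.65410
  class_1: TP=328, FN=26+38+34=98 → 328/426 = 0.76995
  class_2: TP=213, FN=14+12+12=38 → 213/251 = 0.84861
  class_3: TP=405, FN=12+20+18=50 → 405/455 = 0.89011
Macro-recall = mean = (0.65410 + 0.76995 + 0.84861 + 0.89011) / 4 = 0.7907

0.7907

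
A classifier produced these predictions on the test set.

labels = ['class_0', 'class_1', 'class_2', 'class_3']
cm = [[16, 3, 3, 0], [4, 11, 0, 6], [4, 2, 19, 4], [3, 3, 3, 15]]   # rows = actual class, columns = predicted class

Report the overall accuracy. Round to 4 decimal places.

Accuracy = trace / total = (16+11+19+15=61) / 96 = 61/96 = 0.6354

0.6354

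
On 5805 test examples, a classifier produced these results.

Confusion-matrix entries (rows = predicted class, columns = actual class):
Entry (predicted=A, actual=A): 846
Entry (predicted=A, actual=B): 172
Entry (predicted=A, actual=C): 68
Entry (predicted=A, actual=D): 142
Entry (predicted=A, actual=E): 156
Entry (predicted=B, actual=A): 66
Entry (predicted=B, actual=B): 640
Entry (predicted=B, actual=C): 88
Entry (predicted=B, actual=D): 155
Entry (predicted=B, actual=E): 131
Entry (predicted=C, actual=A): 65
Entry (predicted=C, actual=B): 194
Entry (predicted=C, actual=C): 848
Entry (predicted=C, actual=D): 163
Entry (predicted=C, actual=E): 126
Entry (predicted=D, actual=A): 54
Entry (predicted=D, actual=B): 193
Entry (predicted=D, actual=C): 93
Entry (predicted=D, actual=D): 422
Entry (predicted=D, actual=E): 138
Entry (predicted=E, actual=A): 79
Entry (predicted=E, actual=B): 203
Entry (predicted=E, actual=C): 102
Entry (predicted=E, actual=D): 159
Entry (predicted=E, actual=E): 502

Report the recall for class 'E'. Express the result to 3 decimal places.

0.477

Take TP from the diagonal, FP from the rest of the 'E' prediction marginal, FN from the rest of the 'E' actual marginal.
recall = TP/(TP+FN).
E: TP=502, FN=156+131+126+138=551 → 502/1053 = 0.4767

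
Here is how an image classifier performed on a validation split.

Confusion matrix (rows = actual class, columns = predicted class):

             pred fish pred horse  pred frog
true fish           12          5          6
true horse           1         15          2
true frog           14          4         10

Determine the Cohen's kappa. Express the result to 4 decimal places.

0.3109

Observed agreement pₒ = trace/N = 37/69 = 0.53623
Expected agreement pₑ = Σ (rowᵢ·colᵢ)/N² = (23·27 + 18·24 + 28·18)/69² = 0.32703
κ = (pₒ − pₑ)/(1 − pₑ) = (0.53623 − 0.32703)/(1 − 0.32703) = 0.3109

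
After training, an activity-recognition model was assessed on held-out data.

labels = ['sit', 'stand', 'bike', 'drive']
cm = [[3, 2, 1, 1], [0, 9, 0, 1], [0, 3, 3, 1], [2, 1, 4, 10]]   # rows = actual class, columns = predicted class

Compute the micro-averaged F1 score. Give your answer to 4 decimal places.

0.6098

Micro-averaging pools counts across classes: ΣTP=25, ΣFP=16, ΣFN=16.
Micro-F1 score = 2·TP/(2·TP+FP+FN) on pooled counts = 0.6098 (equals overall accuracy in single-label multiclass).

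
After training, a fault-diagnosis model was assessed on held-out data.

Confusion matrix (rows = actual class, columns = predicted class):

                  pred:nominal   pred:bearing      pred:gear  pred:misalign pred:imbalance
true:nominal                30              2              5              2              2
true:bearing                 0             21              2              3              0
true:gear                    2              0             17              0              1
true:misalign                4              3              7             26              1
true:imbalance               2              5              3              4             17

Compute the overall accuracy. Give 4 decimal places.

0.6981

Accuracy = trace / total = (30+21+17+26+17=111) / 159 = 111/159 = 0.6981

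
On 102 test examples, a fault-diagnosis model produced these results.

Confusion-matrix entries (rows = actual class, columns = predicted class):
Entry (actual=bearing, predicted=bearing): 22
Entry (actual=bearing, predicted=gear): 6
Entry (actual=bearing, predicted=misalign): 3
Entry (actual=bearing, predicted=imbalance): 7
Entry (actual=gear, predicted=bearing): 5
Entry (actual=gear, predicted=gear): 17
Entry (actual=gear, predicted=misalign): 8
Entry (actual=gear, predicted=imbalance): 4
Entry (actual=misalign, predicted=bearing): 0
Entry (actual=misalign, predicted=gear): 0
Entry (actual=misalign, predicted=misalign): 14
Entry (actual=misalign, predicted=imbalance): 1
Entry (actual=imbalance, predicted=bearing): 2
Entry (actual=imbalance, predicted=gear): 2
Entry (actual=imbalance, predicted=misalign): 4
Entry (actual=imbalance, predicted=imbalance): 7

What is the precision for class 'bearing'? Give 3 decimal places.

0.759

Treat 'bearing' as positive and all other classes as negative.
precision = TP/(TP+FP).
bearing: TP=22, FP=5+0+2=7 → 22/29 = 0.7586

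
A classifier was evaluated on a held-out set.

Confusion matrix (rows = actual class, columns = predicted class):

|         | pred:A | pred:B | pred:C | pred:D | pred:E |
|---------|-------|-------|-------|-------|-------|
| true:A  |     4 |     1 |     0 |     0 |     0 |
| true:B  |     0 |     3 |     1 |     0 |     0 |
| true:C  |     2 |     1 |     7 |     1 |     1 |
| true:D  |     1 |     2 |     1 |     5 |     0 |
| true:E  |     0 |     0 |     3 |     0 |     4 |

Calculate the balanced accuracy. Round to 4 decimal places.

Balanced accuracy = mean of per-class recall.
  A: recall = 4/5 = 0.80000
  B: recall = 3/4 = 0.75000
  C: recall = 7/12 = 0.58333
  D: recall = 5/9 = 0.55556
  E: recall = 4/7 = 0.57143
Mean = (0.80000 + 0.75000 + 0.58333 + 0.55556 + 0.57143) / 5 = 0.6521

0.6521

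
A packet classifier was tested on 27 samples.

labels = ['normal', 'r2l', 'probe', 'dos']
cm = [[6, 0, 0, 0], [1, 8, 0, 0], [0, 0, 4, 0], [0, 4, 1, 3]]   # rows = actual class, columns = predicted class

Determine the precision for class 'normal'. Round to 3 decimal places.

0.857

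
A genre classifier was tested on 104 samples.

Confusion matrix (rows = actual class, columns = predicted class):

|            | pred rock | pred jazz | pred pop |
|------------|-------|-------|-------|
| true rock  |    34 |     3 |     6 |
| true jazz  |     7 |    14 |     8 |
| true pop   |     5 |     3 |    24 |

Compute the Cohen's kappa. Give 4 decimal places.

0.5274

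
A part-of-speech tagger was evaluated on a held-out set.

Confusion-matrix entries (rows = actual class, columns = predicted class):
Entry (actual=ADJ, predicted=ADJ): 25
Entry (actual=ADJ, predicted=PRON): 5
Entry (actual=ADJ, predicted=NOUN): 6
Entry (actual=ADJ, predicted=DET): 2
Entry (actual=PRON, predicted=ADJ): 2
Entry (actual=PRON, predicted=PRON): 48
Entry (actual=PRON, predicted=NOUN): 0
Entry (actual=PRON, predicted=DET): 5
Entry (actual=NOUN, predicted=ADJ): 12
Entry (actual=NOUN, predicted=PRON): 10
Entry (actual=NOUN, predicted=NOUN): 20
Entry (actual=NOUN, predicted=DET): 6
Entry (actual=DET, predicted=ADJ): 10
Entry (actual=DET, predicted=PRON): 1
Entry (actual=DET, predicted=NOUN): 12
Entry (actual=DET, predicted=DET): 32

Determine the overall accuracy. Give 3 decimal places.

0.638

Accuracy = trace / total = (25+48+20+32=125) / 196 = 125/196 = 0.638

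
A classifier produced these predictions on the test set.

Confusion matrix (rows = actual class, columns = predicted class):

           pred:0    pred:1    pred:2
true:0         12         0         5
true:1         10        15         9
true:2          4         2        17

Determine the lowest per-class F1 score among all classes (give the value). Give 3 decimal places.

Per-class F1 score (2·TP/(2·TP+FP+FN)):
  0: TP=12, FP=10+4=14, FN=0+5=5 → 24/43 = 0.5581
  1: TP=15, FP=0+2=2, FN=10+9=19 → 30/51 = 0.5882
  2: TP=17, FP=5+9=14, FN=4+2=6 → 34/54 = 0.6296
Lowest is class '0' with F1 score = 0.558.

0.558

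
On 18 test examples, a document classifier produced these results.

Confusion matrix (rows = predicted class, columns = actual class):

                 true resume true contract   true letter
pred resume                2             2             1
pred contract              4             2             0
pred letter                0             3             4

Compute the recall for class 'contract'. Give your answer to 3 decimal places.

One-vs-rest for 'contract': TP = diagonal; FP = other classes predicted 'contract'; FN = 'contract' predicted as other.
recall = TP/(TP+FN).
contract: TP=2, FN=2+3=5 → 2/7 = 0.2857

0.286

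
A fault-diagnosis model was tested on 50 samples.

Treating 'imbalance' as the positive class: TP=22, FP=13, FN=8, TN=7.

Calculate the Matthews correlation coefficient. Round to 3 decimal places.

0.089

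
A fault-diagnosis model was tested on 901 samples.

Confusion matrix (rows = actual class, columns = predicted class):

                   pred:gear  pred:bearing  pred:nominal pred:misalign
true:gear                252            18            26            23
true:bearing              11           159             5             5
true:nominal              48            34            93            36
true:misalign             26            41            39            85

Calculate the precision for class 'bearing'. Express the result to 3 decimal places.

0.631

precision = TP/(TP+FP).
bearing: TP=159, FP=18+34+41=93 → 159/252 = 0.6310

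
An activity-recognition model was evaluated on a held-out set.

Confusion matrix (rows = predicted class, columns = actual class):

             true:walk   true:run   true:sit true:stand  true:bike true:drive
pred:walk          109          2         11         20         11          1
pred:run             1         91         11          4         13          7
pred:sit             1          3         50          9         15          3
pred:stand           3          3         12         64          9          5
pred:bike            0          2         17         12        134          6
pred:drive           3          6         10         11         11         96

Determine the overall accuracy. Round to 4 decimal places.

0.7102

Accuracy = trace / total = (109+91+50+64+134+96=544) / 766 = 544/766 = 0.7102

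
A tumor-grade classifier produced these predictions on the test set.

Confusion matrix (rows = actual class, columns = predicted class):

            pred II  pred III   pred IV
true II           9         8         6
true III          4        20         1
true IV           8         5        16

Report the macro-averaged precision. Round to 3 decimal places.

0.577

Per-class precision (TP/(TP+FP)):
  II: TP=9, FP=4+8=12 → 9/21 = 0.4286
  III: TP=20, FP=8+5=13 → 20/33 = 0.6061
  IV: TP=16, FP=6+1=7 → 16/23 = 0.6957
Macro-precision = mean = (0.4286 + 0.6061 + 0.6957) / 3 = 0.577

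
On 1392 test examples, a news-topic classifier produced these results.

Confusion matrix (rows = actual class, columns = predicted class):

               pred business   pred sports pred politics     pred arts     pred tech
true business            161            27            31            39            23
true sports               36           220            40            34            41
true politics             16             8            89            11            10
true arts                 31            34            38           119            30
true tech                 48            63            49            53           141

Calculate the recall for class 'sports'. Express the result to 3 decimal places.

0.593

recall = TP/(TP+FN).
sports: TP=220, FN=36+40+34+41=151 → 220/371 = 0.5930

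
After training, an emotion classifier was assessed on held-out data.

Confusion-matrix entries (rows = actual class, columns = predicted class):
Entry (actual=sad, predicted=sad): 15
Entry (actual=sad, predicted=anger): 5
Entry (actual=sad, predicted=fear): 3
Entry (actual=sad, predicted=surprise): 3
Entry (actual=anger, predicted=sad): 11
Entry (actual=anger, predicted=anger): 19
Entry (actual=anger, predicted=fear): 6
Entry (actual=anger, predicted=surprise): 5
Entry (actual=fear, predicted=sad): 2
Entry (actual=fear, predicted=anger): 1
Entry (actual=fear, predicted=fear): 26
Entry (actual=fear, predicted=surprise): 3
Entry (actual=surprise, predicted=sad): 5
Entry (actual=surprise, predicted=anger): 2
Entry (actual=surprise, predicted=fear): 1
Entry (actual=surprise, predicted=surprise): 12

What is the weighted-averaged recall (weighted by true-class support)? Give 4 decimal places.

Per-class recall (TP/(TP+FN)):
  sad: TP=15, FN=5+3+3=11 → 15/26 = 0.57692
  anger: TP=19, FN=11+6+5=22 → 19/41 = 0.46341
  fear: TP=26, FN=2+1+3=6 → 26/32 = 0.81250
  surprise: TP=12, FN=5+2+1=8 → 12/20 = 0.60000
Weighted-recall = Σ (supportᵢ/N)·recallᵢ with N=119: (26/119)·0.57692 + (41/119)·0.46341 + (32/119)·0.81250 + (20/119)·0.60000 = 0.6050

0.6050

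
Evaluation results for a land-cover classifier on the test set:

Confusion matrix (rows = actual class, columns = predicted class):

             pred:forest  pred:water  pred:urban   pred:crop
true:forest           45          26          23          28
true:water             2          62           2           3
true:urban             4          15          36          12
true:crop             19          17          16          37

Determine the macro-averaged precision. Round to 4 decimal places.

Per-class precision (TP/(TP+FP)):
  forest: TP=45, FP=2+4+19=25 → 45/70 = 0.64286
  water: TP=62, FP=26+15+17=58 → 62/120 = 0.51667
  urban: TP=36, FP=23+2+16=41 → 36/77 = 0.46753
  crop: TP=37, FP=28+3+12=43 → 37/80 = 0.46250
Macro-precision = mean = (0.64286 + 0.51667 + 0.46753 + 0.46250) / 4 = 0.5224

0.5224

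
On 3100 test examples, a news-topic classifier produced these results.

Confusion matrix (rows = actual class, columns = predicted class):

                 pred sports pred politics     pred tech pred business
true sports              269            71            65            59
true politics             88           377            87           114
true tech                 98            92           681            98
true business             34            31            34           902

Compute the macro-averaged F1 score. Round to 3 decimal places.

0.686

Per-class F1 score (2·TP/(2·TP+FP+FN)):
  sports: TP=269, FP=88+98+34=220, FN=71+65+59=195 → 538/953 = 0.5645
  politics: TP=377, FP=71+92+31=194, FN=88+87+114=289 → 754/1237 = 0.6095
  tech: TP=681, FP=65+87+34=186, FN=98+92+98=288 → 1362/1836 = 0.7418
  business: TP=902, FP=59+114+98=271, FN=34+31+34=99 → 1804/2174 = 0.8298
Macro-F1 score = mean = (0.5645 + 0.6095 + 0.7418 + 0.8298) / 4 = 0.686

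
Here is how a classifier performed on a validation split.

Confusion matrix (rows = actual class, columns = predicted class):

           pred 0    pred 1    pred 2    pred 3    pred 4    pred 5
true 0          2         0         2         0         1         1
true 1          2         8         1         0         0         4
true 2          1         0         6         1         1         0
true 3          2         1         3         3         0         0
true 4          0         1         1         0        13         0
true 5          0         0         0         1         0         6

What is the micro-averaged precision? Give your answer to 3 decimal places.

0.623

Micro-averaging pools counts across classes: ΣTP=38, ΣFP=23, ΣFN=23.
Micro-precision = TP/(TP+FP) on pooled counts = 0.623 (equals overall accuracy in single-label multiclass).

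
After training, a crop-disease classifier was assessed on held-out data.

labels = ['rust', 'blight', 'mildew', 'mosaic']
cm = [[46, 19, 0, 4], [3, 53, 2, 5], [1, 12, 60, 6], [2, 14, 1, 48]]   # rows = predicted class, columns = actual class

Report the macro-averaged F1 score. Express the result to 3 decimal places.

Per-class F1 score (2·TP/(2·TP+FP+FN)):
  rust: TP=46, FP=19+0+4=23, FN=3+1+2=6 → 92/121 = 0.7603
  blight: TP=53, FP=3+2+5=10, FN=19+12+14=45 → 106/161 = 0.6584
  mildew: TP=60, FP=1+12+6=19, FN=0+2+1=3 → 120/142 = 0.8451
  mosaic: TP=48, FP=2+14+1=17, FN=4+5+6=15 → 96/128 = 0.7500
Macro-F1 score = mean = (0.7603 + 0.6584 + 0.8451 + 0.7500) / 4 = 0.753

0.753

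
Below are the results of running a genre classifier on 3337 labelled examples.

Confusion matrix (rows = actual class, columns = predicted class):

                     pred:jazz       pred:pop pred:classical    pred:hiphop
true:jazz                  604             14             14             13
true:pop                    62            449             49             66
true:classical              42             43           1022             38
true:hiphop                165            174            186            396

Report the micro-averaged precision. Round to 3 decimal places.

0.740

Micro-averaging pools counts across classes: ΣTP=2471, ΣFP=866, ΣFN=866.
Micro-precision = TP/(TP+FP) on pooled counts = 0.740 (equals overall accuracy in single-label multiclass).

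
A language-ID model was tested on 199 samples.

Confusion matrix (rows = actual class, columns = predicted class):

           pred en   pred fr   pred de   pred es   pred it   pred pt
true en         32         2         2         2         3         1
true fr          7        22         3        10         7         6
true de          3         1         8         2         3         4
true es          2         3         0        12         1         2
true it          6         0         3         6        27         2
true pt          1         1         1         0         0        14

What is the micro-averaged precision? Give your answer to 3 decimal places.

Micro-averaging pools counts across classes: ΣTP=115, ΣFP=84, ΣFN=84.
Micro-precision = TP/(TP+FP) on pooled counts = 0.578 (equals overall accuracy in single-label multiclass).

0.578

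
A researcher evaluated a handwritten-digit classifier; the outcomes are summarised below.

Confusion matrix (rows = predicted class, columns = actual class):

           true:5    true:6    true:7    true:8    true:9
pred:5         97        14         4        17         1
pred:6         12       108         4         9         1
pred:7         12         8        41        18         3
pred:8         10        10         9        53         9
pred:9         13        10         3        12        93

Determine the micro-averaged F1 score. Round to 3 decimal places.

Micro-averaging pools counts across classes: ΣTP=392, ΣFP=179, ΣFN=179.
Micro-F1 score = 2·TP/(2·TP+FP+FN) on pooled counts = 0.687 (equals overall accuracy in single-label multiclass).

0.687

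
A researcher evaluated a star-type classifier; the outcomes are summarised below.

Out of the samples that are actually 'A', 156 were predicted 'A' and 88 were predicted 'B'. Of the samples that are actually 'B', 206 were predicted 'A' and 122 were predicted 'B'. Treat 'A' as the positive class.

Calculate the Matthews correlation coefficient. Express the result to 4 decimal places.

MCC = (TP·TN − FP·FN) / √((TP+FP)(TP+FN)(TN+FP)(TN+FN))
Numerator = 156·122 − 206·88 = 904
Denominator = √(362·244·328·210) = √6084032640 = 78000.2092
MCC = 904 / 78000.2092 = 0.0116

0.0116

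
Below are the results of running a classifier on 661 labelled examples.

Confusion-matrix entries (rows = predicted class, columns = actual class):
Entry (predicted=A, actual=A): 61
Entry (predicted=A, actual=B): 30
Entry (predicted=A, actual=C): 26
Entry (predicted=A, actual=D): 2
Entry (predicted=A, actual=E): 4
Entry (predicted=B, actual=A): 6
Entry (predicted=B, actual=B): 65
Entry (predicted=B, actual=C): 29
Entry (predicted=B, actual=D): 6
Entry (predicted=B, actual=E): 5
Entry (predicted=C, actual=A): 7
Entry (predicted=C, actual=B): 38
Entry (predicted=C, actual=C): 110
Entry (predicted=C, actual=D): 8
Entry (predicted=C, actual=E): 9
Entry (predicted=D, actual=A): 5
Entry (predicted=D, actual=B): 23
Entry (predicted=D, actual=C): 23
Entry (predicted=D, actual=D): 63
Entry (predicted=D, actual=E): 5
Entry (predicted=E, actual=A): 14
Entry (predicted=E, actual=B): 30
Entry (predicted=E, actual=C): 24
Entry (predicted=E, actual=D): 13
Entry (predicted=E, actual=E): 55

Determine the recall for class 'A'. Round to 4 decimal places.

Take TP from the diagonal, FP from the rest of the 'A' prediction marginal, FN from the rest of the 'A' actual marginal.
recall = TP/(TP+FN).
A: TP=61, FN=6+7+5+14=32 → 61/93 = 0.65591

0.6559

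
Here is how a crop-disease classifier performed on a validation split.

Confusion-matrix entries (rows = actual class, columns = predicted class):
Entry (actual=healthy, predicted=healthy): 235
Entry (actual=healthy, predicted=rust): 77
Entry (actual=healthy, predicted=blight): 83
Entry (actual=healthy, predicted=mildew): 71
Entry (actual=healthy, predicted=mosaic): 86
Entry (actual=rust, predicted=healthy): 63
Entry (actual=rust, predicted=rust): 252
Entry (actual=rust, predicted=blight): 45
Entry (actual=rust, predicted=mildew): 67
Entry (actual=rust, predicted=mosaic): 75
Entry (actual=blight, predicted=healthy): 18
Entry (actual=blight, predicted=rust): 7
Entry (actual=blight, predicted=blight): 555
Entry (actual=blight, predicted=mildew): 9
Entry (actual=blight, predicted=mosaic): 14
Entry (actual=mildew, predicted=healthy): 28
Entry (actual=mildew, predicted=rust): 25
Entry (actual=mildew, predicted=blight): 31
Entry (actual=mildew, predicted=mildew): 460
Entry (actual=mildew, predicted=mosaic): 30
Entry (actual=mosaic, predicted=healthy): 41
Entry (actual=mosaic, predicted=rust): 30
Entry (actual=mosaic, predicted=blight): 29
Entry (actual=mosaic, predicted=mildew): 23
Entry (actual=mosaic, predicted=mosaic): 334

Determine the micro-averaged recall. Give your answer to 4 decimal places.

Micro-averaging pools counts across classes: ΣTP=1836, ΣFP=852, ΣFN=852.
Micro-recall = TP/(TP+FN) on pooled counts = 0.6830 (equals overall accuracy in single-label multiclass).

0.6830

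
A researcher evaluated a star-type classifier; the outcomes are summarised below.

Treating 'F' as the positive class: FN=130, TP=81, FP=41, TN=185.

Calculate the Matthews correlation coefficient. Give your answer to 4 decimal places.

MCC = (TP·TN − FP·FN) / √((TP+FP)(TP+FN)(TN+FP)(TN+FN))
Numerator = 81·185 − 41·130 = 9655
Denominator = √(122·211·226·315) = √1832572980 = 42808.5620
MCC = 9655 / 42808.5620 = 0.2255

0.2255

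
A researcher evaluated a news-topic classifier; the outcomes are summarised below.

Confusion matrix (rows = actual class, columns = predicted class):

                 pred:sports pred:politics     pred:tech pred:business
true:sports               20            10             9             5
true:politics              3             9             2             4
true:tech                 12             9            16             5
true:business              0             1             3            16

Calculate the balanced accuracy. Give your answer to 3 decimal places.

0.534

Balanced accuracy = mean of per-class recall.
  sports: recall = 20/44 = 0.4545
  politics: recall = 9/18 = 0.5000
  tech: recall = 16/42 = 0.3810
  business: recall = 16/20 = 0.8000
Mean = (0.4545 + 0.5000 + 0.3810 + 0.8000) / 4 = 0.534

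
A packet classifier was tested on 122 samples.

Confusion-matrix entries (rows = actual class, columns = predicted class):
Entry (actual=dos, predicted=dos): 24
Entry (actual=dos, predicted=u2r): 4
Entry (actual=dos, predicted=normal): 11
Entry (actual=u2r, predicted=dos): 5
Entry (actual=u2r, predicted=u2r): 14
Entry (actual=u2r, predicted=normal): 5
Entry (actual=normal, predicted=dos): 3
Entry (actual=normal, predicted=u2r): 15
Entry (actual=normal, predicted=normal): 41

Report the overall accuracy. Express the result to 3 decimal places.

Accuracy = trace / total = (24+14+41=79) / 122 = 79/122 = 0.648

0.648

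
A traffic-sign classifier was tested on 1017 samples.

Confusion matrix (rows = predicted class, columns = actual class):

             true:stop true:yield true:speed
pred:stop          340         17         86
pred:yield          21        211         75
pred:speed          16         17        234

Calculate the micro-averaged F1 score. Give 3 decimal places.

Micro-averaging pools counts across classes: ΣTP=785, ΣFP=232, ΣFN=232.
Micro-F1 score = 2·TP/(2·TP+FP+FN) on pooled counts = 0.772 (equals overall accuracy in single-label multiclass).

0.772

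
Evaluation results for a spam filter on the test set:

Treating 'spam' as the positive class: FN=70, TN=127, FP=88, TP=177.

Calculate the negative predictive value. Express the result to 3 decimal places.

NPV = TN/(TN+FN) = 127/(127+70) = 0.645

0.645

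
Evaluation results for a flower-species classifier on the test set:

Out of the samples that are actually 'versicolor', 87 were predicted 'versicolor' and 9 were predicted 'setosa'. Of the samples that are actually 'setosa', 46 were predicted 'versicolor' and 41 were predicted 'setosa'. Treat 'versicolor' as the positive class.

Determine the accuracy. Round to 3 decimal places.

0.699

Accuracy = (TP+TN)/N = (87+41)/183 = 0.699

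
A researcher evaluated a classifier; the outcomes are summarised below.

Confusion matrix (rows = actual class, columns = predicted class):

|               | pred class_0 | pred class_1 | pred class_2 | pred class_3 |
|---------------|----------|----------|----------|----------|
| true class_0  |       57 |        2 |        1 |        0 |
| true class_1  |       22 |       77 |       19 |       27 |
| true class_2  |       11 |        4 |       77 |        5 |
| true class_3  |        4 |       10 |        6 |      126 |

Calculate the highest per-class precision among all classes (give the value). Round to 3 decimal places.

0.828

Per-class precision (TP/(TP+FP)):
  class_0: TP=57, FP=22+11+4=37 → 57/94 = 0.6064
  class_1: TP=77, FP=2+4+10=16 → 77/93 = 0.8280
  class_2: TP=77, FP=1+19+6=26 → 77/103 = 0.7476
  class_3: TP=126, FP=0+27+5=32 → 126/158 = 0.7975
Highest is class 'class_1' with precision = 0.828.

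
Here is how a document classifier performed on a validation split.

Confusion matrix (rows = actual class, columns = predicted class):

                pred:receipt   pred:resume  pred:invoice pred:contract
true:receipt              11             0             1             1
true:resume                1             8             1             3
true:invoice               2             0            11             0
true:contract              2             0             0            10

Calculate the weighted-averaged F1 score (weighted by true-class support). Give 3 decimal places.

Per-class F1 score (2·TP/(2·TP+FP+FN)):
  receipt: TP=11, FP=1+2+2=5, FN=0+1+1=2 → 22/29 = 0.7586
  resume: TP=8, FP=0+0+0=0, FN=1+1+3=5 → 16/21 = 0.7619
  invoice: TP=11, FP=1+1+0=2, FN=2+0+0=2 → 22/26 = 0.8462
  contract: TP=10, FP=1+3+0=4, FN=2+0+0=2 → 20/26 = 0.7692
Weighted-F1 score = Σ (supportᵢ/N)·F1 scoreᵢ with N=51: (13/51)·0.7586 + (13/51)·0.7619 + (13/51)·0.8462 + (12/51)·0.7692 = 0.784

0.784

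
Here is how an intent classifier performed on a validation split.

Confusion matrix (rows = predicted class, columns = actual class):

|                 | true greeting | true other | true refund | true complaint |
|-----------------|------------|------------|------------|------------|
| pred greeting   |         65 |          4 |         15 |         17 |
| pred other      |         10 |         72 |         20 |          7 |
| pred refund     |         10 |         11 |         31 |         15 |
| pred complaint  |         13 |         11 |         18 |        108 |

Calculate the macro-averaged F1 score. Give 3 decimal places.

0.622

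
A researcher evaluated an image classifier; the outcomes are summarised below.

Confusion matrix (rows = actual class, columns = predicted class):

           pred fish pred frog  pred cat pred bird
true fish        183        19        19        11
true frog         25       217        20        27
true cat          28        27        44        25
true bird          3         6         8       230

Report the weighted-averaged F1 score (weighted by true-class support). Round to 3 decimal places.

Per-class F1 score (2·TP/(2·TP+FP+FN)):
  fish: TP=183, FP=25+28+3=56, FN=19+19+11=49 → 366/471 = 0.7771
  frog: TP=217, FP=19+27+6=52, FN=25+20+27=72 → 434/558 = 0.7778
  cat: TP=44, FP=19+20+8=47, FN=28+27+25=80 → 88/215 = 0.4093
  bird: TP=230, FP=11+27+25=63, FN=3+6+8=17 → 460/540 = 0.8519
Weighted-F1 score = Σ (supportᵢ/N)·F1 scoreᵢ with N=892: (232/892)·0.7771 + (289/892)·0.7778 + (124/892)·0.4093 + (247/892)·0.8519 = 0.747

0.747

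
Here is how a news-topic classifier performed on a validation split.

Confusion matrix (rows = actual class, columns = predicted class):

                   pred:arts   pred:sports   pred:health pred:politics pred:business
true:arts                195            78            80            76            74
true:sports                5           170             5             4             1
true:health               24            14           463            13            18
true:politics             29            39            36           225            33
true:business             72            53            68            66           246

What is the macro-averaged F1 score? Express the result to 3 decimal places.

Per-class F1 score (2·TP/(2·TP+FP+FN)):
  arts: TP=195, FP=5+24+29+72=130, FN=78+80+76+74=308 → 390/828 = 0.4710
  sports: TP=170, FP=78+14+39+53=184, FN=5+5+4+1=15 → 340/539 = 0.6308
  health: TP=463, FP=80+5+36+68=189, FN=24+14+13+18=69 → 926/1184 = 0.7821
  politics: TP=225, FP=76+4+13+66=159, FN=29+39+36+33=137 → 450/746 = 0.6032
  business: TP=246, FP=74+1+18+33=126, FN=72+53+68+66=259 → 492/877 = 0.5610
Macro-F1 score = mean = (0.4710 + 0.6308 + 0.7821 + 0.6032 + 0.5610) / 5 = 0.610

0.610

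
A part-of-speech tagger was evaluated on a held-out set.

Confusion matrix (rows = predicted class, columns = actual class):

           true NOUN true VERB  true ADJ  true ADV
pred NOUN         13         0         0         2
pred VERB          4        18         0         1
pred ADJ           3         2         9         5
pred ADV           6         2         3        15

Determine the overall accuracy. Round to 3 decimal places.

0.663

Accuracy = trace / total = (13+18+9+15=55) / 83 = 55/83 = 0.663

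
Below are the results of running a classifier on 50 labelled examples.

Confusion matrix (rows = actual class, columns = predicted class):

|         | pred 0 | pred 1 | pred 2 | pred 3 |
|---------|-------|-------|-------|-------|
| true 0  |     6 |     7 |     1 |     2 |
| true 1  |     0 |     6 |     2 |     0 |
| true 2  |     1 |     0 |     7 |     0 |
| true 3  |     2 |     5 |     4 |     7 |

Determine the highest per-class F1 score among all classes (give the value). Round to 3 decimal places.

0.636

Per-class F1 score (2·TP/(2·TP+FP+FN)):
  0: TP=6, FP=0+1+2=3, FN=7+1+2=10 → 12/25 = 0.4800
  1: TP=6, FP=7+0+5=12, FN=0+2+0=2 → 12/26 = 0.4615
  2: TP=7, FP=1+2+4=7, FN=1+0+0=1 → 14/22 = 0.6364
  3: TP=7, FP=2+0+0=2, FN=2+5+4=11 → 14/27 = 0.5185
Highest is class '2' with F1 score = 0.636.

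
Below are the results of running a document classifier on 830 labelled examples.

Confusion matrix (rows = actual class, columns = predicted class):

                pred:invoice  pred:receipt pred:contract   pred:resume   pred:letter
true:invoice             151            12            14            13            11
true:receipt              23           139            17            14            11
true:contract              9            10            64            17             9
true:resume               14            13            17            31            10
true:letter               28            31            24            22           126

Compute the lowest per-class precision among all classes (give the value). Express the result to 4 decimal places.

Per-class precision (TP/(TP+FP)):
  invoice: TP=151, FP=23+9+14+28=74 → 151/225 = 0.67111
  receipt: TP=139, FP=12+10+13+31=66 → 139/205 = 0.67805
  contract: TP=64, FP=14+17+17+24=72 → 64/136 = 0.47059
  resume: TP=31, FP=13+14+17+22=66 → 31/97 = 0.31959
  letter: TP=126, FP=11+11+9+10=41 → 126/167 = 0.75449
Lowest is class 'resume' with precision = 0.3196.

0.3196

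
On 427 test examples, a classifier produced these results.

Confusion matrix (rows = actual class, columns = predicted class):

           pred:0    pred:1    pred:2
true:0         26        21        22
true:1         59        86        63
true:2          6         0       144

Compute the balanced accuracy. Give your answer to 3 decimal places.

0.583

Balanced accuracy = mean of per-class recall.
  0: recall = 26/69 = 0.3768
  1: recall = 86/208 = 0.4135
  2: recall = 144/150 = 0.9600
Mean = (0.3768 + 0.4135 + 0.9600) / 3 = 0.583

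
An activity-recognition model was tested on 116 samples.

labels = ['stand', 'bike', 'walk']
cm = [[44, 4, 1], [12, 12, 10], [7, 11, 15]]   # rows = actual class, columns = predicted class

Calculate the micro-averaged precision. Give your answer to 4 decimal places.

Micro-averaging pools counts across classes: ΣTP=71, ΣFP=45, ΣFN=45.
Micro-precision = TP/(TP+FP) on pooled counts = 0.6121 (equals overall accuracy in single-label multiclass).

0.6121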